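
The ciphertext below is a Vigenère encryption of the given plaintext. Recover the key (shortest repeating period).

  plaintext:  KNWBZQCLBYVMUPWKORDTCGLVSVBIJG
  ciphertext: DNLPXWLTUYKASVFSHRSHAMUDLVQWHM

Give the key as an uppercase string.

  i= 0: D-K = 19 → T
  i= 1: N-N =  0 → A
  i= 2: L-W = 15 → P
  i= 3: P-B = 14 → O
  i= 4: X-Z = 24 → Y
  i= 5: W-Q =  6 → G
  i= 6: L-C =  9 → J
  i= 7: T-L =  8 → I
  i= 8: U-B = 19 → T
  i= 9: Y-Y =  0 → A
  i=10: K-V = 15 → P
  i=11: A-M = 14 → O
  i=12: S-U = 24 → Y
  i=13: V-P =  6 → G
  i=14: F-W =  9 → J
  i=15: S-K =  8 → I
  i=16: H-O = 19 → T
  i=17: R-R =  0 → A
  i=18: S-D = 15 → P
  i=19: H-T = 14 → O
  i=20: A-C = 24 → Y
  i=21: M-G =  6 → G
  i=22: U-L =  9 → J
  i=23: D-V =  8 → I
  i=24: L-S = 19 → T
  i=25: V-V =  0 → A
  i=26: Q-B = 15 → P
  i=27: W-I = 14 → O
  i=28: H-J = 24 → Y
  i=29: M-G =  6 → G
  shifts repeat with period 8: TAPOYGJI

TAPOYGJI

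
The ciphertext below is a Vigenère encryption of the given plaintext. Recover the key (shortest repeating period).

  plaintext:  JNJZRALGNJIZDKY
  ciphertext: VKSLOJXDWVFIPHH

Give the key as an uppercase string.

  i= 0: V-J = 12 → M
  i= 1: K-N = 23 → X
  i= 2: S-J =  9 → J
  i= 3: L-Z = 12 → M
  i= 4: O-R = 23 → X
  i= 5: J-A =  9 → J
  i= 6: X-L = 12 → M
  i= 7: D-G = 23 → X
  i= 8: W-N =  9 → J
  i= 9: V-J = 12 → M
  i=10: F-I = 23 → X
  i=11: I-Z =  9 → J
  i=12: P-D = 12 → M
  i=13: H-K = 23 → X
  i=14: H-Y =  9 → J
  shifts repeat with period 3: MXJ

MXJ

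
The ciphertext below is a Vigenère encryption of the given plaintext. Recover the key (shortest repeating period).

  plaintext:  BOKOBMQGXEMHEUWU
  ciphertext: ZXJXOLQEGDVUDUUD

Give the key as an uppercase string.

YJZJNZA

  i= 0: Z-B = 24 → Y
  i= 1: X-O =  9 → J
  i= 2: J-K = 25 → Z
  i= 3: X-O =  9 → J
  i= 4: O-B = 13 → N
  i= 5: L-M = 25 → Z
  i= 6: Q-Q =  0 → A
  i= 7: E-G = 24 → Y
  i= 8: G-X =  9 → J
  i= 9: D-E = 25 → Z
  i=10: V-M =  9 → J
  i=11: U-H = 13 → N
  i=12: D-E = 25 → Z
  i=13: U-U =  0 → A
  i=14: U-W = 24 → Y
  i=15: D-U =  9 → J
  shifts repeat with period 7: YJZJNZA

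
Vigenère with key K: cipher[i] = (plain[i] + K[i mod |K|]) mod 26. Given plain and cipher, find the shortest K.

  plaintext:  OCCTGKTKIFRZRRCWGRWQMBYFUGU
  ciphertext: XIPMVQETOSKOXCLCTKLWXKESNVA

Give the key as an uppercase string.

  i= 0: X-O =  9 → J
  i= 1: I-C =  6 → G
  i= 2: P-C = 13 → N
  i= 3: M-T = 19 → T
  i= 4: V-G = 15 → P
  i= 5: Q-K =  6 → G
  i= 6: E-T = 11 → L
  i= 7: T-K =  9 → J
  i= 8: O-I =  6 → G
  i= 9: S-F = 13 → N
  i=10: K-R = 19 → T
  i=11: O-Z = 15 → P
  i=12: X-R =  6 → G
  i=13: C-R = 11 → L
  i=14: L-C =  9 → J
  i=15: C-W =  6 → G
  i=16: T-G = 13 → N
  i=17: K-R = 19 → T
  i=18: L-W = 15 → P
  i=19: W-Q =  6 → G
  i=20: X-M = 11 → L
  i=21: K-B =  9 → J
  i=22: E-Y =  6 → G
  i=23: S-F = 13 → N
  i=24: N-U = 19 → T
  i=25: V-G = 15 → P
  i=26: A-U =  6 → G
  shifts repeat with period 7: JGNTPGL

JGNTPGL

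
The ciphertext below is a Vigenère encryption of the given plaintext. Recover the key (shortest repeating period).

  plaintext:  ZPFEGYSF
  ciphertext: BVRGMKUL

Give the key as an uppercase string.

CGM

  i= 0: B-Z =  2 → C
  i= 1: V-P =  6 → G
  i= 2: R-F = 12 → M
  i= 3: G-E =  2 → C
  i= 4: M-G =  6 → G
  i= 5: K-Y = 12 → M
  i= 6: U-S =  2 → C
  i= 7: L-F =  6 → G
  shifts repeat with period 3: CGM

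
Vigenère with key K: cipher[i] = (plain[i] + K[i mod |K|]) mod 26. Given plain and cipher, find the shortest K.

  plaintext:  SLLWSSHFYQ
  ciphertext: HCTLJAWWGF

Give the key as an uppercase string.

  i= 0: H-S = 15 → P
  i= 1: C-L = 17 → R
  i= 2: T-L =  8 → I
  i= 3: L-W = 15 → P
  i= 4: J-S = 17 → R
  i= 5: A-S =  8 → I
  i= 6: W-H = 15 → P
  i= 7: W-F = 17 → R
  i= 8: G-Y =  8 → I
  i= 9: F-Q = 15 → P
  shifts repeat with period 3: PRI

PRI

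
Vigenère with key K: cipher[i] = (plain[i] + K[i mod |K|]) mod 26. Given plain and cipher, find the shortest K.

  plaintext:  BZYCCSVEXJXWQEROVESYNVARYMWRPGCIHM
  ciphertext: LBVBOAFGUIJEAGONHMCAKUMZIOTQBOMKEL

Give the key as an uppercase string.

  i= 0: L-B = 10 → K
  i= 1: B-Z =  2 → C
  i= 2: V-Y = 23 → X
  i= 3: B-C = 25 → Z
  i= 4: O-C = 12 → M
  i= 5: A-S =  8 → I
  i= 6: F-V = 10 → K
  i= 7: G-E =  2 → C
  i= 8: U-X = 23 → X
  i= 9: I-J = 25 → Z
  i=10: J-X = 12 → M
  i=11: E-W =  8 → I
  i=12: A-Q = 10 → K
  i=13: G-E =  2 → C
  i=14: O-R = 23 → X
  i=15: N-O = 25 → Z
  i=16: H-V = 12 → M
  i=17: M-E =  8 → I
  i=18: C-S = 10 → K
  i=19: A-Y =  2 → C
  i=20: K-N = 23 → X
  i=21: U-V = 25 → Z
  i=22: M-A = 12 → M
  i=23: Z-R =  8 → I
  i=24: I-Y = 10 → K
  i=25: O-M =  2 → C
  i=26: T-W = 23 → X
  i=27: Q-R = 25 → Z
  i=28: B-P = 12 → M
  i=29: O-G =  8 → I
  i=30: M-C = 10 → K
  i=31: K-I =  2 → C
  i=32: E-H = 23 → X
  i=33: L-M = 25 → Z
  shifts repeat with period 6: KCXZMI

KCXZMI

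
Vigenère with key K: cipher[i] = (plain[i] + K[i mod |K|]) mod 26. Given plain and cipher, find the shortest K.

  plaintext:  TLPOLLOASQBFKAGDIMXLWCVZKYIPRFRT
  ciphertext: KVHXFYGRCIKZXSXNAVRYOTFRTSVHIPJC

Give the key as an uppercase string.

  i= 0: K-T = 17 → R
  i= 1: V-L = 10 → K
  i= 2: H-P = 18 → S
  i= 3: X-O =  9 → J
  i= 4: F-L = 20 → U
  i= 5: Y-L = 13 → N
  i= 6: G-O = 18 → S
  i= 7: R-A = 17 → R
  i= 8: C-S = 10 → K
  i= 9: I-Q = 18 → S
  i=10: K-B =  9 → J
  i=11: Z-F = 20 → U
  i=12: X-K = 13 → N
  i=13: S-A = 18 → S
  i=14: X-G = 17 → R
  i=15: N-D = 10 → K
  i=16: A-I = 18 → S
  i=17: V-M =  9 → J
  i=18: R-X = 20 → U
  i=19: Y-L = 13 → N
  i=20: O-W = 18 → S
  i=21: T-C = 17 → R
  i=22: F-V = 10 → K
  i=23: R-Z = 18 → S
  i=24: T-K =  9 → J
  i=25: S-Y = 20 → U
  i=26: V-I = 13 → N
  i=27: H-P = 18 → S
  i=28: I-R = 17 → R
  i=29: P-F = 10 → K
  i=30: J-R = 18 → S
  i=31: C-T =  9 → J
  shifts repeat with period 7: RKSJUNS

RKSJUNS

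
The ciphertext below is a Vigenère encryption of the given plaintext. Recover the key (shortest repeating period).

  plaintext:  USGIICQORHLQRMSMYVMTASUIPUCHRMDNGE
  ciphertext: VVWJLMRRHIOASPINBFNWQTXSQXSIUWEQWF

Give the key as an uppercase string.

  i= 0: V-U =  1 → B
  i= 1: V-S =  3 → D
  i= 2: W-G = 16 → Q
  i= 3: J-I =  1 → B
  i= 4: L-I =  3 → D
  i= 5: M-C = 10 → K
  i= 6: R-Q =  1 → B
  i= 7: R-O =  3 → D
  i= 8: H-R = 16 → Q
  i= 9: I-H =  1 → B
  i=10: O-L =  3 → D
  i=11: A-Q = 10 → K
  i=12: S-R =  1 → B
  i=13: P-M =  3 → D
  i=14: I-S = 16 → Q
  i=15: N-M =  1 → B
  i=16: B-Y =  3 → D
  i=17: F-V = 10 → K
  i=18: N-M =  1 → B
  i=19: W-T =  3 → D
  i=20: Q-A = 16 → Q
  i=21: T-S =  1 → B
  i=22: X-U =  3 → D
  i=23: S-I = 10 → K
  i=24: Q-P =  1 → B
  i=25: X-U =  3 → D
  i=26: S-C = 16 → Q
  i=27: I-H =  1 → B
  i=28: U-R =  3 → D
  i=29: W-M = 10 → K
  i=30: E-D =  1 → B
  i=31: Q-N =  3 → D
  i=32: W-G = 16 → Q
  i=33: F-E =  1 → B
  shifts repeat with period 6: BDQBDK

BDQBDK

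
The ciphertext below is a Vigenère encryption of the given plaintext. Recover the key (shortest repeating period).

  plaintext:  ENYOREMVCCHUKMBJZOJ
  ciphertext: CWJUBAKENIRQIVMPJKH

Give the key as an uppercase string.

YJLGKW

  i= 0: C-E = 24 → Y
  i= 1: W-N =  9 → J
  i= 2: J-Y = 11 → L
  i= 3: U-O =  6 → G
  i= 4: B-R = 10 → K
  i= 5: A-E = 22 → W
  i= 6: K-M = 24 → Y
  i= 7: E-V =  9 → J
  i= 8: N-C = 11 → L
  i= 9: I-C =  6 → G
  i=10: R-H = 10 → K
  i=11: Q-U = 22 → W
  i=12: I-K = 24 → Y
  i=13: V-M =  9 → J
  i=14: M-B = 11 → L
  i=15: P-J =  6 → G
  i=16: J-Z = 10 → K
  i=17: K-O = 22 → W
  i=18: H-J = 24 → Y
  shifts repeat with period 6: YJLGKW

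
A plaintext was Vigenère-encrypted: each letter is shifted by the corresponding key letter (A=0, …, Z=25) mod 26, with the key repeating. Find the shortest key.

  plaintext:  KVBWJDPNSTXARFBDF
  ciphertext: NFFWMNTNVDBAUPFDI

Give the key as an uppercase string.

  i= 0: N-K =  3 → D
  i= 1: F-V = 10 → K
  i= 2: F-B =  4 → E
  i= 3: W-W =  0 → A
  i= 4: M-J =  3 → D
  i= 5: N-D = 10 → K
  i= 6: T-P =  4 → E
  i= 7: N-N =  0 → A
  i= 8: V-S =  3 → D
  i= 9: D-T = 10 → K
  i=10: B-X =  4 → E
  i=11: A-A =  0 → A
  i=12: U-R =  3 → D
  i=13: P-F = 10 → K
  i=14: F-B =  4 → E
  i=15: D-D =  0 → A
  i=16: I-F =  3 → D
  shifts repeat with period 4: DKEA

DKEA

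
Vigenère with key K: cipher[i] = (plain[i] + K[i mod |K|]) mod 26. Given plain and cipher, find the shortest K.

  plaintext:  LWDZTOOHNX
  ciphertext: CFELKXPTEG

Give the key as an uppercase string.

  i= 0: C-L = 17 → R
  i= 1: F-W =  9 → J
  i= 2: E-D =  1 → B
  i= 3: L-Z = 12 → M
  i= 4: K-T = 17 → R
  i= 5: X-O =  9 → J
  i= 6: P-O =  1 → B
  i= 7: T-H = 12 → M
  i= 8: E-N = 17 → R
  i= 9: G-X =  9 → J
  shifts repeat with period 4: RJBM

RJBM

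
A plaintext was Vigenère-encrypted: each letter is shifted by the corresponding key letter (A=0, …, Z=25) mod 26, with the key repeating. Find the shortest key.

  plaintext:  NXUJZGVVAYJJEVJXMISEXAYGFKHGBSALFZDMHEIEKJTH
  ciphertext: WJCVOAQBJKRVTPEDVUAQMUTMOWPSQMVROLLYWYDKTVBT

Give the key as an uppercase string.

  i= 0: W-N =  9 → J
  i= 1: J-X = 12 → M
  i= 2: C-U =  8 → I
  i= 3: V-J = 12 → M
  i= 4: O-Z = 15 → P
  i= 5: A-G = 20 → U
  i= 6: Q-V = 21 → V
  i= 7: B-V =  6 → G
  i= 8: J-A =  9 → J
  i= 9: K-Y = 12 → M
  i=10: R-J =  8 → I
  i=11: V-J = 12 → M
  i=12: T-E = 15 → P
  i=13: P-V = 20 → U
  i=14: E-J = 21 → V
  i=15: D-X =  6 → G
  i=16: V-M =  9 → J
  i=17: U-I = 12 → M
  i=18: A-S =  8 → I
  i=19: Q-E = 12 → M
  i=20: M-X = 15 → P
  i=21: U-A = 20 → U
  i=22: T-Y = 21 → V
  i=23: M-G =  6 → G
  i=24: O-F =  9 → J
  i=25: W-K = 12 → M
  i=26: P-H =  8 → I
  i=27: S-G = 12 → M
  i=28: Q-B = 15 → P
  i=29: M-S = 20 → U
  i=30: V-A = 21 → V
  i=31: R-L =  6 → G
  i=32: O-F =  9 → J
  i=33: L-Z = 12 → M
  i=34: L-D =  8 → I
  i=35: Y-M = 12 → M
  i=36: W-H = 15 → P
  i=37: Y-E = 20 → U
  i=38: D-I = 21 → V
  i=39: K-E =  6 → G
  i=40: T-K =  9 → J
  i=41: V-J = 12 → M
  i=42: B-T =  8 → I
  i=43: T-H = 12 → M
  shifts repeat with period 8: JMIMPUVG

JMIMPUVG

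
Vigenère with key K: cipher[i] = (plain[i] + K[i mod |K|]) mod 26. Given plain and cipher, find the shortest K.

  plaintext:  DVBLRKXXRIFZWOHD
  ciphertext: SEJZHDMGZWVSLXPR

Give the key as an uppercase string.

PJIOQT

  i= 0: S-D = 15 → P
  i= 1: E-V =  9 → J
  i= 2: J-B =  8 → I
  i= 3: Z-L = 14 → O
  i= 4: H-R = 16 → Q
  i= 5: D-K = 19 → T
  i= 6: M-X = 15 → P
  i= 7: G-X =  9 → J
  i= 8: Z-R =  8 → I
  i= 9: W-I = 14 → O
  i=10: V-F = 16 → Q
  i=11: S-Z = 19 → T
  i=12: L-W = 15 → P
  i=13: X-O =  9 → J
  i=14: P-H =  8 → I
  i=15: R-D = 14 → O
  shifts repeat with period 6: PJIOQT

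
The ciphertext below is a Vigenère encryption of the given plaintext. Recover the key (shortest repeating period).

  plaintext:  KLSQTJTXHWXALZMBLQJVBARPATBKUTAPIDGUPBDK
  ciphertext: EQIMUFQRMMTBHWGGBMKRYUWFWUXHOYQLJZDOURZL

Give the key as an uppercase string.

UFQWBWX

  i= 0: E-K = 20 → U
  i= 1: Q-L =  5 → F
  i= 2: I-S = 16 → Q
  i= 3: M-Q = 22 → W
  i= 4: U-T =  1 → B
  i= 5: F-J = 22 → W
  i= 6: Q-T = 23 → X
  i= 7: R-X = 20 → U
  i= 8: M-H =  5 → F
  i= 9: M-W = 16 → Q
  i=10: T-X = 22 → W
  i=11: B-A =  1 → B
  i=12: H-L = 22 → W
  i=13: W-Z = 23 → X
  i=14: G-M = 20 → U
  i=15: G-B =  5 → F
  i=16: B-L = 16 → Q
  i=17: M-Q = 22 → W
  i=18: K-J =  1 → B
  i=19: R-V = 22 → W
  i=20: Y-B = 23 → X
  i=21: U-A = 20 → U
  i=22: W-R =  5 → F
  i=23: F-P = 16 → Q
  i=24: W-A = 22 → W
  i=25: U-T =  1 → B
  i=26: X-B = 22 → W
  i=27: H-K = 23 → X
  i=28: O-U = 20 → U
  i=29: Y-T =  5 → F
  i=30: Q-A = 16 → Q
  i=31: L-P = 22 → W
  i=32: J-I =  1 → B
  i=33: Z-D = 22 → W
  i=34: D-G = 23 → X
  i=35: O-U = 20 → U
  i=36: U-P =  5 → F
  i=37: R-B = 16 → Q
  i=38: Z-D = 22 → W
  i=39: L-K =  1 → B
  shifts repeat with period 7: UFQWBWX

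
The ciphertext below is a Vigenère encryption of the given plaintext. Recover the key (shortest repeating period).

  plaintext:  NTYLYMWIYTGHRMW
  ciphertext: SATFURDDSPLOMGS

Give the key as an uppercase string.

  i= 0: S-N =  5 → F
  i= 1: A-T =  7 → H
  i= 2: T-Y = 21 → V
  i= 3: F-L = 20 → U
  i= 4: U-Y = 22 → W
  i= 5: R-M =  5 → F
  i= 6: D-W =  7 → H
  i= 7: D-I = 21 → V
  i= 8: S-Y = 20 → U
  i= 9: P-T = 22 → W
  i=10: L-G =  5 → F
  i=11: O-H =  7 → H
  i=12: M-R = 21 → V
  i=13: G-M = 20 → U
  i=14: S-W = 22 → W
  shifts repeat with period 5: FHVUW

FHVUW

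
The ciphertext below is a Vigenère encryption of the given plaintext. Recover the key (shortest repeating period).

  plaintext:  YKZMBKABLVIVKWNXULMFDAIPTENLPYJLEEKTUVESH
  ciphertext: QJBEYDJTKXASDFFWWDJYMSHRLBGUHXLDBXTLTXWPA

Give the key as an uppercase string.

  i= 0: Q-Y = 18 → S
  i= 1: J-K = 25 → Z
  i= 2: B-Z =  2 → C
  i= 3: E-M = 18 → S
  i= 4: Y-B = 23 → X
  i= 5: D-K = 19 → T
  i= 6: J-A =  9 → J
  i= 7: T-B = 18 → S
  i= 8: K-L = 25 → Z
  i= 9: X-V =  2 → C
  i=10: A-I = 18 → S
  i=11: S-V = 23 → X
  i=12: D-K = 19 → T
  i=13: F-W =  9 → J
  i=14: F-N = 18 → S
  i=15: W-X = 25 → Z
  i=16: W-U =  2 → C
  i=17: D-L = 18 → S
  i=18: J-M = 23 → X
  i=19: Y-F = 19 → T
  i=20: M-D =  9 → J
  i=21: S-A = 18 → S
  i=22: H-I = 25 → Z
  i=23: R-P =  2 → C
  i=24: L-T = 18 → S
  i=25: B-E = 23 → X
  i=26: G-N = 19 → T
  i=27: U-L =  9 → J
  i=28: H-P = 18 → S
  i=29: X-Y = 25 → Z
  i=30: L-J =  2 → C
  i=31: D-L = 18 → S
  i=32: B-E = 23 → X
  i=33: X-E = 19 → T
  i=34: T-K =  9 → J
  i=35: L-T = 18 → S
  i=36: T-U = 25 → Z
  i=37: X-V =  2 → C
  i=38: W-E = 18 → S
  i=39: P-S = 23 → X
  i=40: A-H = 19 → T
  shifts repeat with period 7: SZCSXTJ

SZCSXTJ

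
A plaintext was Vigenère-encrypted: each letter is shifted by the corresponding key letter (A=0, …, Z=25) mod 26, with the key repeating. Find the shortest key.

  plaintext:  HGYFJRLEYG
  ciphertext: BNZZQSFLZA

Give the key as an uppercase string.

UHB

  i= 0: B-H = 20 → U
  i= 1: N-G =  7 → H
  i= 2: Z-Y =  1 → B
  i= 3: Z-F = 20 → U
  i= 4: Q-J =  7 → H
  i= 5: S-R =  1 → B
  i= 6: F-L = 20 → U
  i= 7: L-E =  7 → H
  i= 8: Z-Y =  1 → B
  i= 9: A-G = 20 → U
  shifts repeat with period 3: UHB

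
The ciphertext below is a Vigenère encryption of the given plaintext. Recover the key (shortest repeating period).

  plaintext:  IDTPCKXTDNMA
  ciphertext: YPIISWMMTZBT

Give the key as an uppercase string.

  i= 0: Y-I = 16 → Q
  i= 1: P-D = 12 → M
  i= 2: I-T = 15 → P
  i= 3: I-P = 19 → T
  i= 4: S-C = 16 → Q
  i= 5: W-K = 12 → M
  i= 6: M-X = 15 → P
  i= 7: M-T = 19 → T
  i= 8: T-D = 16 → Q
  i= 9: Z-N = 12 → M
  i=10: B-M = 15 → P
  i=11: T-A = 19 → T
  shifts repeat with period 4: QMPT

QMPT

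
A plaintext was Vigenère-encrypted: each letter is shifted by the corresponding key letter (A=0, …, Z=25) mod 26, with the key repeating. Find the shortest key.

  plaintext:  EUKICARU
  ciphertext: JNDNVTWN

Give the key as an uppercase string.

FTT

  i= 0: J-E =  5 → F
  i= 1: N-U = 19 → T
  i= 2: D-K = 19 → T
  i= 3: N-I =  5 → F
  i= 4: V-C = 19 → T
  i= 5: T-A = 19 → T
  i= 6: W-R =  5 → F
  i= 7: N-U = 19 → T
  shifts repeat with period 3: FTT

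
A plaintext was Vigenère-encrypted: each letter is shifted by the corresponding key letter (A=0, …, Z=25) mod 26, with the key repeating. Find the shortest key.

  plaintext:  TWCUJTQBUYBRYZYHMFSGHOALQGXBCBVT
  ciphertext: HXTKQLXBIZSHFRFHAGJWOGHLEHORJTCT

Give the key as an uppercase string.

  i= 0: H-T = 14 → O
  i= 1: X-W =  1 → B
  i= 2: T-C = 17 → R
  i= 3: K-U = 16 → Q
  i= 4: Q-J =  7 → H
  i= 5: L-T = 18 → S
  i= 6: X-Q =  7 → H
  i= 7: B-B =  0 → A
  i= 8: I-U = 14 → O
  i= 9: Z-Y =  1 → B
  i=10: S-B = 17 → R
  i=11: H-R = 16 → Q
  i=12: F-Y =  7 → H
  i=13: R-Z = 18 → S
  i=14: F-Y =  7 → H
  i=15: H-H =  0 → A
  i=16: A-M = 14 → O
  i=17: G-F =  1 → B
  i=18: J-S = 17 → R
  i=19: W-G = 16 → Q
  i=20: O-H =  7 → H
  i=21: G-O = 18 → S
  i=22: H-A =  7 → H
  i=23: L-L =  0 → A
  i=24: E-Q = 14 → O
  i=25: H-G =  1 → B
  i=26: O-X = 17 → R
  i=27: R-B = 16 → Q
  i=28: J-C =  7 → H
  i=29: T-B = 18 → S
  i=30: C-V =  7 → H
  i=31: T-T =  0 → A
  shifts repeat with period 8: OBRQHSHA

OBRQHSHA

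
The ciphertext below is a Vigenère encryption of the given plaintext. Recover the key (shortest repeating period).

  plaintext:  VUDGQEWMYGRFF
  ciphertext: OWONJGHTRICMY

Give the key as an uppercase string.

TCLH

  i= 0: O-V = 19 → T
  i= 1: W-U =  2 → C
  i= 2: O-D = 11 → L
  i= 3: N-G =  7 → H
  i= 4: J-Q = 19 → T
  i= 5: G-E =  2 → C
  i= 6: H-W = 11 → L
  i= 7: T-M =  7 → H
  i= 8: R-Y = 19 → T
  i= 9: I-G =  2 → C
  i=10: C-R = 11 → L
  i=11: M-F =  7 → H
  i=12: Y-F = 19 → T
  shifts repeat with period 4: TCLH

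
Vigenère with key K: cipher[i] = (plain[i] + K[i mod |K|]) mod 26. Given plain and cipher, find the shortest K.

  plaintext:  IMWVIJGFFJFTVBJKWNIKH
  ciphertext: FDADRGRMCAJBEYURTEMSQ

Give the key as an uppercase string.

XREIJXLH

  i= 0: F-I = 23 → X
  i= 1: D-M = 17 → R
  i= 2: A-W =  4 → E
  i= 3: D-V =  8 → I
  i= 4: R-I =  9 → J
  i= 5: G-J = 23 → X
  i= 6: R-G = 11 → L
  i= 7: M-F =  7 → H
  i= 8: C-F = 23 → X
  i= 9: A-J = 17 → R
  i=10: J-F =  4 → E
  i=11: B-T =  8 → I
  i=12: E-V =  9 → J
  i=13: Y-B = 23 → X
  i=14: U-J = 11 → L
  i=15: R-K =  7 → H
  i=16: T-W = 23 → X
  i=17: E-N = 17 → R
  i=18: M-I =  4 → E
  i=19: S-K =  8 → I
  i=20: Q-H =  9 → J
  shifts repeat with period 8: XREIJXLH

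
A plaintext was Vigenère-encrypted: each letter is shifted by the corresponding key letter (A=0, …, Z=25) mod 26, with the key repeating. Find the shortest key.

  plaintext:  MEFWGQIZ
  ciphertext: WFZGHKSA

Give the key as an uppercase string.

  i= 0: W-M = 10 → K
  i= 1: F-E =  1 → B
  i= 2: Z-F = 20 → U
  i= 3: G-W = 10 → K
  i= 4: H-G =  1 → B
  i= 5: K-Q = 20 → U
  i= 6: S-I = 10 → K
  i= 7: A-Z =  1 → B
  shifts repeat with period 3: KBU

KBU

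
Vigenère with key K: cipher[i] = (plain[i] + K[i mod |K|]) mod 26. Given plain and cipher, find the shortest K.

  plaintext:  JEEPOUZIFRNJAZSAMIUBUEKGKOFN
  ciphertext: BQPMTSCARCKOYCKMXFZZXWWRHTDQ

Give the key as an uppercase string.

  i= 0: B-J = 18 → S
  i= 1: Q-E = 12 → M
  i= 2: P-E = 11 → L
  i= 3: M-P = 23 → X
  i= 4: T-O =  5 → F
  i= 5: S-U = 24 → Y
  i= 6: C-Z =  3 → D
  i= 7: A-I = 18 → S
  i= 8: R-F = 12 → M
  i= 9: C-R = 11 → L
  i=10: K-N = 23 → X
  i=11: O-J =  5 → F
  i=12: Y-A = 24 → Y
  i=13: C-Z =  3 → D
  i=14: K-S = 18 → S
  i=15: M-A = 12 → M
  i=16: X-M = 11 → L
  i=17: F-I = 23 → X
  i=18: Z-U =  5 → F
  i=19: Z-B = 24 → Y
  i=20: X-U =  3 → D
  i=21: W-E = 18 → S
  i=22: W-K = 12 → M
  i=23: R-G = 11 → L
  i=24: H-K = 23 → X
  i=25: T-O =  5 → F
  i=26: D-F = 24 → Y
  i=27: Q-N =  3 → D
  shifts repeat with period 7: SMLXFYD

SMLXFYD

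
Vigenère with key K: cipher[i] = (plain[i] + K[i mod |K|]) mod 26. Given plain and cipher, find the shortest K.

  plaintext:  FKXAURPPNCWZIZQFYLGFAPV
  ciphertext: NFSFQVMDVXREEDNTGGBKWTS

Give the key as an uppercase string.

IVVFWEXO

  i= 0: N-F =  8 → I
  i= 1: F-K = 21 → V
  i= 2: S-X = 21 → V
  i= 3: F-A =  5 → F
  i= 4: Q-U = 22 → W
  i= 5: V-R =  4 → E
  i= 6: M-P = 23 → X
  i= 7: D-P = 14 → O
  i= 8: V-N =  8 → I
  i= 9: X-C = 21 → V
  i=10: R-W = 21 → V
  i=11: E-Z =  5 → F
  i=12: E-I = 22 → W
  i=13: D-Z =  4 → E
  i=14: N-Q = 23 → X
  i=15: T-F = 14 → O
  i=16: G-Y =  8 → I
  i=17: G-L = 21 → V
  i=18: B-G = 21 → V
  i=19: K-F =  5 → F
  i=20: W-A = 22 → W
  i=21: T-P =  4 → E
  i=22: S-V = 23 → X
  shifts repeat with period 8: IVVFWEXO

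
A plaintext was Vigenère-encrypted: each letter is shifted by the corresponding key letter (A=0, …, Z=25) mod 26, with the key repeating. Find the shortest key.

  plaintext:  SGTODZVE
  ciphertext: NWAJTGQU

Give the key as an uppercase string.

VQH

  i= 0: N-S = 21 → V
  i= 1: W-G = 16 → Q
  i= 2: A-T =  7 → H
  i= 3: J-O = 21 → V
  i= 4: T-D = 16 → Q
  i= 5: G-Z =  7 → H
  i= 6: Q-V = 21 → V
  i= 7: U-E = 16 → Q
  shifts repeat with period 3: VQH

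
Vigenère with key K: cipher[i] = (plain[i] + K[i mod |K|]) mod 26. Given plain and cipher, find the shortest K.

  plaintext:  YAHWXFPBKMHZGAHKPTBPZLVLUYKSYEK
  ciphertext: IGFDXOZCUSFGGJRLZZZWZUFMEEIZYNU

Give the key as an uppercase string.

KGYHAJKB

  i= 0: I-Y = 10 → K
  i= 1: G-A =  6 → G
  i= 2: F-H = 24 → Y
  i= 3: D-W =  7 → H
  i= 4: X-X =  0 → A
  i= 5: O-F =  9 → J
  i= 6: Z-P = 10 → K
  i= 7: C-B =  1 → B
  i= 8: U-K = 10 → K
  i= 9: S-M =  6 → G
  i=10: F-H = 24 → Y
  i=11: G-Z =  7 → H
  i=12: G-G =  0 → A
  i=13: J-A =  9 → J
  i=14: R-H = 10 → K
  i=15: L-K =  1 → B
  i=16: Z-P = 10 → K
  i=17: Z-T =  6 → G
  i=18: Z-B = 24 → Y
  i=19: W-P =  7 → H
  i=20: Z-Z =  0 → A
  i=21: U-L =  9 → J
  i=22: F-V = 10 → K
  i=23: M-L =  1 → B
  i=24: E-U = 10 → K
  i=25: E-Y =  6 → G
  i=26: I-K = 24 → Y
  i=27: Z-S =  7 → H
  i=28: Y-Y =  0 → A
  i=29: N-E =  9 → J
  i=30: U-K = 10 → K
  shifts repeat with period 8: KGYHAJKB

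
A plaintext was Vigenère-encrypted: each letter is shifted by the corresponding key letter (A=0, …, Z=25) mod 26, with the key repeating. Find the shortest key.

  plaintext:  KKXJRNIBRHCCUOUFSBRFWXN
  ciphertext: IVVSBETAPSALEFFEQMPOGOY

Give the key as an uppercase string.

  i= 0: I-K = 24 → Y
  i= 1: V-K = 11 → L
  i= 2: V-X = 24 → Y
  i= 3: S-J =  9 → J
  i= 4: B-R = 10 → K
  i= 5: E-N = 17 → R
  i= 6: T-I = 11 → L
  i= 7: A-B = 25 → Z
  i= 8: P-R = 24 → Y
  i= 9: S-H = 11 → L
  i=10: A-C = 24 → Y
  i=11: L-C =  9 → J
  i=12: E-U = 10 → K
  i=13: F-O = 17 → R
  i=14: F-U = 11 → L
  i=15: E-F = 25 → Z
  i=16: Q-S = 24 → Y
  i=17: M-B = 11 → L
  i=18: P-R = 24 → Y
  i=19: O-F =  9 → J
  i=20: G-W = 10 → K
  i=21: O-X = 17 → R
  i=22: Y-N = 11 → L
  shifts repeat with period 8: YLYJKRLZ

YLYJKRLZ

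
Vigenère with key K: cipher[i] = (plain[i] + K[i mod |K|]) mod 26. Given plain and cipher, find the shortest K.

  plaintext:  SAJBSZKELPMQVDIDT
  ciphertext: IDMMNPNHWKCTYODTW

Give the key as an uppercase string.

QDDLV

  i= 0: I-S = 16 → Q
  i= 1: D-A =  3 → D
  i= 2: M-J =  3 → D
  i= 3: M-B = 11 → L
  i= 4: N-S = 21 → V
  i= 5: P-Z = 16 → Q
  i= 6: N-K =  3 → D
  i= 7: H-E =  3 → D
  i= 8: W-L = 11 → L
  i= 9: K-P = 21 → V
  i=10: C-M = 16 → Q
  i=11: T-Q =  3 → D
  i=12: Y-V =  3 → D
  i=13: O-D = 11 → L
  i=14: D-I = 21 → V
  i=15: T-D = 16 → Q
  i=16: W-T =  3 → D
  shifts repeat with period 5: QDDLV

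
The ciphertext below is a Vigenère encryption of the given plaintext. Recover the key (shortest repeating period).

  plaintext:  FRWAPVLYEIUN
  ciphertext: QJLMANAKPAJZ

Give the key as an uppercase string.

  i= 0: Q-F = 11 → L
  i= 1: J-R = 18 → S
  i= 2: L-W = 15 → P
  i= 3: M-A = 12 → M
  i= 4: A-P = 11 → L
  i= 5: N-V = 18 → S
  i= 6: A-L = 15 → P
  i= 7: K-Y = 12 → M
  i= 8: P-E = 11 → L
  i= 9: A-I = 18 → S
  i=10: J-U = 15 → P
  i=11: Z-N = 12 → M
  shifts repeat with period 4: LSPM

LSPM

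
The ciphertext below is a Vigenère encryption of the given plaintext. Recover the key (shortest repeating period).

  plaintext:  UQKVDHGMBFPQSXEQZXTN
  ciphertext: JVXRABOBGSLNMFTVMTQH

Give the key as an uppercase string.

  i= 0: J-U = 15 → P
  i= 1: V-Q =  5 → F
  i= 2: X-K = 13 → N
  i= 3: R-V = 22 → W
  i= 4: A-D = 23 → X
  i= 5: B-H = 20 → U
  i= 6: O-G =  8 → I
  i= 7: B-M = 15 → P
  i= 8: G-B =  5 → F
  i= 9: S-F = 13 → N
  i=10: L-P = 22 → W
  i=11: N-Q = 23 → X
  i=12: M-S = 20 → U
  i=13: F-X =  8 → I
  i=14: T-E = 15 → P
  i=15: V-Q =  5 → F
  i=16: M-Z = 13 → N
  i=17: T-X = 22 → W
  i=18: Q-T = 23 → X
  i=19: H-N = 20 → U
  shifts repeat with period 7: PFNWXUI

PFNWXUI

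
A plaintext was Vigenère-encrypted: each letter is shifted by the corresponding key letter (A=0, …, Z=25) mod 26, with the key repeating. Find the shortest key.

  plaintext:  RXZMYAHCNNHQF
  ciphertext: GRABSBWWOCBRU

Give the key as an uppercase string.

  i= 0: G-R = 15 → P
  i= 1: R-X = 20 → U
  i= 2: A-Z =  1 → B
  i= 3: B-M = 15 → P
  i= 4: S-Y = 20 → U
  i= 5: B-A =  1 → B
  i= 6: W-H = 15 → P
  i= 7: W-C = 20 → U
  i= 8: O-N =  1 → B
  i= 9: C-N = 15 → P
  i=10: B-H = 20 → U
  i=11: R-Q =  1 → B
  i=12: U-F = 15 → P
  shifts repeat with period 3: PUB

PUB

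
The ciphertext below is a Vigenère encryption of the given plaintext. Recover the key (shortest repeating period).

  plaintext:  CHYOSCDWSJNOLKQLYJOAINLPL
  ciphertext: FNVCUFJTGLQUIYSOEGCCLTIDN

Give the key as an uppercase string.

  i= 0: F-C =  3 → D
  i= 1: N-H =  6 → G
  i= 2: V-Y = 23 → X
  i= 3: C-O = 14 → O
  i= 4: U-S =  2 → C
  i= 5: F-C =  3 → D
  i= 6: J-D =  6 → G
  i= 7: T-W = 23 → X
  i= 8: G-S = 14 → O
  i= 9: L-J =  2 → C
  i=10: Q-N =  3 → D
  i=11: U-O =  6 → G
  i=12: I-L = 23 → X
  i=13: Y-K = 14 → O
  i=14: S-Q =  2 → C
  i=15: O-L =  3 → D
  i=16: E-Y =  6 → G
  i=17: G-J = 23 → X
  i=18: C-O = 14 → O
  i=19: C-A =  2 → C
  i=20: L-I =  3 → D
  i=21: T-N =  6 → G
  i=22: I-L = 23 → X
  i=23: D-P = 14 → O
  i=24: N-L =  2 → C
  shifts repeat with period 5: DGXOC

DGXOC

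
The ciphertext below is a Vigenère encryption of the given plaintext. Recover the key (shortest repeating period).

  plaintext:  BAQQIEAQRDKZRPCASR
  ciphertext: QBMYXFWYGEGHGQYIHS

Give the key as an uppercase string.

  i= 0: Q-B = 15 → P
  i= 1: B-A =  1 → B
  i= 2: M-Q = 22 → W
  i= 3: Y-Q =  8 → I
  i= 4: X-I = 15 → P
  i= 5: F-E =  1 → B
  i= 6: W-A = 22 → W
  i= 7: Y-Q =  8 → I
  i= 8: G-R = 15 → P
  i= 9: E-D =  1 → B
  i=10: G-K = 22 → W
  i=11: H-Z =  8 → I
  i=12: G-R = 15 → P
  i=13: Q-P =  1 → B
  i=14: Y-C = 22 → W
  i=15: I-A =  8 → I
  i=16: H-S = 15 → P
  i=17: S-R =  1 → B
  shifts repeat with period 4: PBWI

PBWI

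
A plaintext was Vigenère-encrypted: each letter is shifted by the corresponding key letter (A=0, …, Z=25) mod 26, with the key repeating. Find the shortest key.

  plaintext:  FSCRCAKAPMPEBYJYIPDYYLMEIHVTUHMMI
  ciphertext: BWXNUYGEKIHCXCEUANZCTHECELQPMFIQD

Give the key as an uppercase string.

  i= 0: B-F = 22 → W
  i= 1: W-S =  4 → E
  i= 2: X-C = 21 → V
  i= 3: N-R = 22 → W
  i= 4: U-C = 18 → S
  i= 5: Y-A = 24 → Y
  i= 6: G-K = 22 → W
  i= 7: E-A =  4 → E
  i= 8: K-P = 21 → V
  i= 9: I-M = 22 → W
  i=10: H-P = 18 → S
  i=11: C-E = 24 → Y
  i=12: X-B = 22 → W
  i=13: C-Y =  4 → E
  i=14: E-J = 21 → V
  i=15: U-Y = 22 → W
  i=16: A-I = 18 → S
  i=17: N-P = 24 → Y
  i=18: Z-D = 22 → W
  i=19: C-Y =  4 → E
  i=20: T-Y = 21 → V
  i=21: H-L = 22 → W
  i=22: E-M = 18 → S
  i=23: C-E = 24 → Y
  i=24: E-I = 22 → W
  i=25: L-H =  4 → E
  i=26: Q-V = 21 → V
  i=27: P-T = 22 → W
  i=28: M-U = 18 → S
  i=29: F-H = 24 → Y
  i=30: I-M = 22 → W
  i=31: Q-M =  4 → E
  i=32: D-I = 21 → V
  shifts repeat with period 6: WEVWSY

WEVWSY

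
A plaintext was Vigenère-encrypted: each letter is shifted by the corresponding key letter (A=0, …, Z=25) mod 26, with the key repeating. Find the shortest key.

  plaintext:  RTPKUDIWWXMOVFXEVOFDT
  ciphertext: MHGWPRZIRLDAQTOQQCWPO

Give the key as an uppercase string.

  i= 0: M-R = 21 → V
  i= 1: H-T = 14 → O
  i= 2: G-P = 17 → R
  i= 3: W-K = 12 → M
  i= 4: P-U = 21 → V
  i= 5: R-D = 14 → O
  i= 6: Z-I = 17 → R
  i= 7: I-W = 12 → M
  i= 8: R-W = 21 → V
  i= 9: L-X = 14 → O
  i=10: D-M = 17 → R
  i=11: A-O = 12 → M
  i=12: Q-V = 21 → V
  i=13: T-F = 14 → O
  i=14: O-X = 17 → R
  i=15: Q-E = 12 → M
  i=16: Q-V = 21 → V
  i=17: C-O = 14 → O
  i=18: W-F = 17 → R
  i=19: P-D = 12 → M
  i=20: O-T = 21 → V
  shifts repeat with period 4: VORM

VORM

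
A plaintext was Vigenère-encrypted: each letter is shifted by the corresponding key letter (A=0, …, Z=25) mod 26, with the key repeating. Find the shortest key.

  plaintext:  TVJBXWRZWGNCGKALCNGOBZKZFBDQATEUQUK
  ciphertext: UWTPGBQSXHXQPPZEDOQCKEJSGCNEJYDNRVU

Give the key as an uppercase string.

BBKOJFZT

  i= 0: U-T =  1 → B
  i= 1: W-V =  1 → B
  i= 2: T-J = 10 → K
  i= 3: P-B = 14 → O
  i= 4: G-X =  9 → J
  i= 5: B-W =  5 → F
  i= 6: Q-R = 25 → Z
  i= 7: S-Z = 19 → T
  i= 8: X-W =  1 → B
  i= 9: H-G =  1 → B
  i=10: X-N = 10 → K
  i=11: Q-C = 14 → O
  i=12: P-G =  9 → J
  i=13: P-K =  5 → F
  i=14: Z-A = 25 → Z
  i=15: E-L = 19 → T
  i=16: D-C =  1 → B
  i=17: O-N =  1 → B
  i=18: Q-G = 10 → K
  i=19: C-O = 14 → O
  i=20: K-B =  9 → J
  i=21: E-Z =  5 → F
  i=22: J-K = 25 → Z
  i=23: S-Z = 19 → T
  i=24: G-F =  1 → B
  i=25: C-B =  1 → B
  i=26: N-D = 10 → K
  i=27: E-Q = 14 → O
  i=28: J-A =  9 → J
  i=29: Y-T =  5 → F
  i=30: D-E = 25 → Z
  i=31: N-U = 19 → T
  i=32: R-Q =  1 → B
  i=33: V-U =  1 → B
  i=34: U-K = 10 → K
  shifts repeat with period 8: BBKOJFZT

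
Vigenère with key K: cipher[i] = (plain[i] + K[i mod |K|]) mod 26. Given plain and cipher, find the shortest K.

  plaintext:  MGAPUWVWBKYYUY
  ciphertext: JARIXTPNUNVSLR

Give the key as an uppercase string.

XURTD

  i= 0: J-M = 23 → X
  i= 1: A-G = 20 → U
  i= 2: R-A = 17 → R
  i= 3: I-P = 19 → T
  i= 4: X-U =  3 → D
  i= 5: T-W = 23 → X
  i= 6: P-V = 20 → U
  i= 7: N-W = 17 → R
  i= 8: U-B = 19 → T
  i= 9: N-K =  3 → D
  i=10: V-Y = 23 → X
  i=11: S-Y = 20 → U
  i=12: L-U = 17 → R
  i=13: R-Y = 19 → T
  shifts repeat with period 5: XURTD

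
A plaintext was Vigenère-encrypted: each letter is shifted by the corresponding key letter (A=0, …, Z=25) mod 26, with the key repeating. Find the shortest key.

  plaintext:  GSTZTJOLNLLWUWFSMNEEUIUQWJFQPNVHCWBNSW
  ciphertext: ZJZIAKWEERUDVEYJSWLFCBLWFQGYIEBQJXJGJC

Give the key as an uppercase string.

  i= 0: Z-G = 19 → T
  i= 1: J-S = 17 → R
  i= 2: Z-T =  6 → G
  i= 3: I-Z =  9 → J
  i= 4: A-T =  7 → H
  i= 5: K-J =  1 → B
  i= 6: W-O =  8 → I
  i= 7: E-L = 19 → T
  i= 8: E-N = 17 → R
  i= 9: R-L =  6 → G
  i=10: U-L =  9 → J
  i=11: D-W =  7 → H
  i=12: V-U =  1 → B
  i=13: E-W =  8 → I
  i=14: Y-F = 19 → T
  i=15: J-S = 17 → R
  i=16: S-M =  6 → G
  i=17: W-N =  9 → J
  i=18: L-E =  7 → H
  i=19: F-E =  1 → B
  i=20: C-U =  8 → I
  i=21: B-I = 19 → T
  i=22: L-U = 17 → R
  i=23: W-Q =  6 → G
  i=24: F-W =  9 → J
  i=25: Q-J =  7 → H
  i=26: G-F =  1 → B
  i=27: Y-Q =  8 → I
  i=28: I-P = 19 → T
  i=29: E-N = 17 → R
  i=30: B-V =  6 → G
  i=31: Q-H =  9 → J
  i=32: J-C =  7 → H
  i=33: X-W =  1 → B
  i=34: J-B =  8 → I
  i=35: G-N = 19 → T
  i=36: J-S = 17 → R
  i=37: C-W =  6 → G
  shifts repeat with period 7: TRGJHBI

TRGJHBI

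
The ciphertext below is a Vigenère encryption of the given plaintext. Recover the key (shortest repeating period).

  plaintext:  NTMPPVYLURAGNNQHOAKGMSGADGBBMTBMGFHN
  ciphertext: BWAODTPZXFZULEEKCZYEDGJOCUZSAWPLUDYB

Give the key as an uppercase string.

ODOZOYR

  i= 0: B-N = 14 → O
  i= 1: W-T =  3 → D
  i= 2: A-M = 14 → O
  i= 3: O-P = 25 → Z
  i= 4: D-P = 14 → O
  i= 5: T-V = 24 → Y
  i= 6: P-Y = 17 → R
  i= 7: Z-L = 14 → O
  i= 8: X-U =  3 → D
  i= 9: F-R = 14 → O
  i=10: Z-A = 25 → Z
  i=11: U-G = 14 → O
  i=12: L-N = 24 → Y
  i=13: E-N = 17 → R
  i=14: E-Q = 14 → O
  i=15: K-H =  3 → D
  i=16: C-O = 14 → O
  i=17: Z-A = 25 → Z
  i=18: Y-K = 14 → O
  i=19: E-G = 24 → Y
  i=20: D-M = 17 → R
  i=21: G-S = 14 → O
  i=22: J-G =  3 → D
  i=23: O-A = 14 → O
  i=24: C-D = 25 → Z
  i=25: U-G = 14 → O
  i=26: Z-B = 24 → Y
  i=27: S-B = 17 → R
  i=28: A-M = 14 → O
  i=29: W-T =  3 → D
  i=30: P-B = 14 → O
  i=31: L-M = 25 → Z
  i=32: U-G = 14 → O
  i=33: D-F = 24 → Y
  i=34: Y-H = 17 → R
  i=35: B-N = 14 → O
  shifts repeat with period 7: ODOZOYR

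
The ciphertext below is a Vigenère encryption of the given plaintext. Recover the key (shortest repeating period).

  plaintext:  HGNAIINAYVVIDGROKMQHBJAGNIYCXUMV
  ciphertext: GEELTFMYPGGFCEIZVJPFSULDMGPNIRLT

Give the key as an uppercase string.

ZYRLLX

  i= 0: G-H = 25 → Z
  i= 1: E-G = 24 → Y
  i= 2: E-N = 17 → R
  i= 3: L-A = 11 → L
  i= 4: T-I = 11 → L
  i= 5: F-I = 23 → X
  i= 6: M-N = 25 → Z
  i= 7: Y-A = 24 → Y
  i= 8: P-Y = 17 → R
  i= 9: G-V = 11 → L
  i=10: G-V = 11 → L
  i=11: F-I = 23 → X
  i=12: C-D = 25 → Z
  i=13: E-G = 24 → Y
  i=14: I-R = 17 → R
  i=15: Z-O = 11 → L
  i=16: V-K = 11 → L
  i=17: J-M = 23 → X
  i=18: P-Q = 25 → Z
  i=19: F-H = 24 → Y
  i=20: S-B = 17 → R
  i=21: U-J = 11 → L
  i=22: L-A = 11 → L
  i=23: D-G = 23 → X
  i=24: M-N = 25 → Z
  i=25: G-I = 24 → Y
  i=26: P-Y = 17 → R
  i=27: N-C = 11 → L
  i=28: I-X = 11 → L
  i=29: R-U = 23 → X
  i=30: L-M = 25 → Z
  i=31: T-V = 24 → Y
  shifts repeat with period 6: ZYRLLX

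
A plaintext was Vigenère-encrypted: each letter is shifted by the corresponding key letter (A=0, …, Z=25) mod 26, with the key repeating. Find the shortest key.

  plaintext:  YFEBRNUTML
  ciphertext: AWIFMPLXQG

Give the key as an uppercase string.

CREEV

  i= 0: A-Y =  2 → C
  i= 1: W-F = 17 → R
  i= 2: I-E =  4 → E
  i= 3: F-B =  4 → E
  i= 4: M-R = 21 → V
  i= 5: P-N =  2 → C
  i= 6: L-U = 17 → R
  i= 7: X-T =  4 → E
  i= 8: Q-M =  4 → E
  i= 9: G-L = 21 → V
  shifts repeat with period 5: CREEV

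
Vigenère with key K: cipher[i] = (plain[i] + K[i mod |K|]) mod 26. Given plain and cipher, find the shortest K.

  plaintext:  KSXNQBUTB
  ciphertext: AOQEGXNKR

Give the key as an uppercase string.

QWTR

  i= 0: A-K = 16 → Q
  i= 1: O-S = 22 → W
  i= 2: Q-X = 19 → T
  i= 3: E-N = 17 → R
  i= 4: G-Q = 16 → Q
  i= 5: X-B = 22 → W
  i= 6: N-U = 19 → T
  i= 7: K-T = 17 → R
  i= 8: R-B = 16 → Q
  shifts repeat with period 4: QWTR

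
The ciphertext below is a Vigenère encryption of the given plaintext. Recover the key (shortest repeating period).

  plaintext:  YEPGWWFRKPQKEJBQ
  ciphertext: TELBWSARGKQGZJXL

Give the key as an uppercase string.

VAW

  i= 0: T-Y = 21 → V
  i= 1: E-E =  0 → A
  i= 2: L-P = 22 → W
  i= 3: B-G = 21 → V
  i= 4: W-W =  0 → A
  i= 5: S-W = 22 → W
  i= 6: A-F = 21 → V
  i= 7: R-R =  0 → A
  i= 8: G-K = 22 → W
  i= 9: K-P = 21 → V
  i=10: Q-Q =  0 → A
  i=11: G-K = 22 → W
  i=12: Z-E = 21 → V
  i=13: J-J =  0 → A
  i=14: X-B = 22 → W
  i=15: L-Q = 21 → V
  shifts repeat with period 3: VAW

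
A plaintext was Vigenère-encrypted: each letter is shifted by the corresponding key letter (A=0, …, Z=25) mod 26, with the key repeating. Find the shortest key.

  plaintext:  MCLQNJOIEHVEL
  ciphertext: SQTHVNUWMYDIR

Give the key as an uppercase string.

  i= 0: S-M =  6 → G
  i= 1: Q-C = 14 → O
  i= 2: T-L =  8 → I
  i= 3: H-Q = 17 → R
  i= 4: V-N =  8 → I
  i= 5: N-J =  4 → E
  i= 6: U-O =  6 → G
  i= 7: W-I = 14 → O
  i= 8: M-E =  8 → I
  i= 9: Y-H = 17 → R
  i=10: D-V =  8 → I
  i=11: I-E =  4 → E
  i=12: R-L =  6 → G
  shifts repeat with period 6: GOIRIE

GOIRIE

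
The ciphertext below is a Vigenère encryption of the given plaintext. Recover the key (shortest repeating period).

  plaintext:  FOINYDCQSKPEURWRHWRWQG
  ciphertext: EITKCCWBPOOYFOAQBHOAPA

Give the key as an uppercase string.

  i= 0: E-F = 25 → Z
  i= 1: I-O = 20 → U
  i= 2: T-I = 11 → L
  i= 3: K-N = 23 → X
  i= 4: C-Y =  4 → E
  i= 5: C-D = 25 → Z
  i= 6: W-C = 20 → U
  i= 7: B-Q = 11 → L
  i= 8: P-S = 23 → X
  i= 9: O-K =  4 → E
  i=10: O-P = 25 → Z
  i=11: Y-E = 20 → U
  i=12: F-U = 11 → L
  i=13: O-R = 23 → X
  i=14: A-W =  4 → E
  i=15: Q-R = 25 → Z
  i=16: B-H = 20 → U
  i=17: H-W = 11 → L
  i=18: O-R = 23 → X
  i=19: A-W =  4 → E
  i=20: P-Q = 25 → Z
  i=21: A-G = 20 → U
  shifts repeat with period 5: ZULXE

ZULXE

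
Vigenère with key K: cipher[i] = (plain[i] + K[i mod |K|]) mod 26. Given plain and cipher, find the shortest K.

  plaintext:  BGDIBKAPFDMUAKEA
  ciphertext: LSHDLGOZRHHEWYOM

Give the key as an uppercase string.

  i= 0: L-B = 10 → K
  i= 1: S-G = 12 → M
  i= 2: H-D =  4 → E
  i= 3: D-I = 21 → V
  i= 4: L-B = 10 → K
  i= 5: G-K = 22 → W
  i= 6: O-A = 14 → O
  i= 7: Z-P = 10 → K
  i= 8: R-F = 12 → M
  i= 9: H-D =  4 → E
  i=10: H-M = 21 → V
  i=11: E-U = 10 → K
  i=12: W-A = 22 → W
  i=13: Y-K = 14 → O
  i=14: O-E = 10 → K
  i=15: M-A = 12 → M
  shifts repeat with period 7: KMEVKWO

KMEVKWO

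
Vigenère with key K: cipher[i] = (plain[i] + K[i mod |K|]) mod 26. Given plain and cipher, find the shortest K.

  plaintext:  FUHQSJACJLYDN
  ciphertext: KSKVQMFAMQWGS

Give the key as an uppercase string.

FYD

  i= 0: K-F =  5 → F
  i= 1: S-U = 24 → Y
  i= 2: K-H =  3 → D
  i= 3: V-Q =  5 → F
  i= 4: Q-S = 24 → Y
  i= 5: M-J =  3 → D
  i= 6: F-A =  5 → F
  i= 7: A-C = 24 → Y
  i= 8: M-J =  3 → D
  i= 9: Q-L =  5 → F
  i=10: W-Y = 24 → Y
  i=11: G-D =  3 → D
  i=12: S-N =  5 → F
  shifts repeat with period 3: FYD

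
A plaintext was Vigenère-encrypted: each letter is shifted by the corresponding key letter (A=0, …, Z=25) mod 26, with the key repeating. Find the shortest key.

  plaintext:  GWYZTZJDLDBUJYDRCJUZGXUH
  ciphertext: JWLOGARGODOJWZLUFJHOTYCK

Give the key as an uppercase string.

  i= 0: J-G =  3 → D
  i= 1: W-W =  0 → A
  i= 2: L-Y = 13 → N
  i= 3: O-Z = 15 → P
  i= 4: G-T = 13 → N
  i= 5: A-Z =  1 → B
  i= 6: R-J =  8 → I
  i= 7: G-D =  3 → D
  i= 8: O-L =  3 → D
  i= 9: D-D =  0 → A
  i=10: O-B = 13 → N
  i=11: J-U = 15 → P
  i=12: W-J = 13 → N
  i=13: Z-Y =  1 → B
  i=14: L-D =  8 → I
  i=15: U-R =  3 → D
  i=16: F-C =  3 → D
  i=17: J-J =  0 → A
  i=18: H-U = 13 → N
  i=19: O-Z = 15 → P
  i=20: T-G = 13 → N
  i=21: Y-X =  1 → B
  i=22: C-U =  8 → I
  i=23: K-H =  3 → D
  shifts repeat with period 8: DANPNBID

DANPNBID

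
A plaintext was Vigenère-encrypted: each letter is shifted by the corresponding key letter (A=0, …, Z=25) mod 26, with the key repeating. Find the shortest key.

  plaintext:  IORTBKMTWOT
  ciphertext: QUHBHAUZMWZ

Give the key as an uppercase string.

IGQ

  i= 0: Q-I =  8 → I
  i= 1: U-O =  6 → G
  i= 2: H-R = 16 → Q
  i= 3: B-T =  8 → I
  i= 4: H-B =  6 → G
  i= 5: A-K = 16 → Q
  i= 6: U-M =  8 → I
  i= 7: Z-T =  6 → G
  i= 8: M-W = 16 → Q
  i= 9: W-O =  8 → I
  i=10: Z-T =  6 → G
  shifts repeat with period 3: IGQ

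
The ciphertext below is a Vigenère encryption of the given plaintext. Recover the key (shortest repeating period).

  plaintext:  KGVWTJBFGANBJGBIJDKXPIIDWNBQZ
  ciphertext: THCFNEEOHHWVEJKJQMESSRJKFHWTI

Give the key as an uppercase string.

  i= 0: T-K =  9 → J
  i= 1: H-G =  1 → B
  i= 2: C-V =  7 → H
  i= 3: F-W =  9 → J
  i= 4: N-T = 20 → U
  i= 5: E-J = 21 → V
  i= 6: E-B =  3 → D
  i= 7: O-F =  9 → J
  i= 8: H-G =  1 → B
  i= 9: H-A =  7 → H
  i=10: W-N =  9 → J
  i=11: V-B = 20 → U
  i=12: E-J = 21 → V
  i=13: J-G =  3 → D
  i=14: K-B =  9 → J
  i=15: J-I =  1 → B
  i=16: Q-J =  7 → H
  i=17: M-D =  9 → J
  i=18: E-K = 20 → U
  i=19: S-X = 21 → V
  i=20: S-P =  3 → D
  i=21: R-I =  9 → J
  i=22: J-I =  1 → B
  i=23: K-D =  7 → H
  i=24: F-W =  9 → J
  i=25: H-N = 20 → U
  i=26: W-B = 21 → V
  i=27: T-Q =  3 → D
  i=28: I-Z =  9 → J
  shifts repeat with period 7: JBHJUVD

JBHJUVD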